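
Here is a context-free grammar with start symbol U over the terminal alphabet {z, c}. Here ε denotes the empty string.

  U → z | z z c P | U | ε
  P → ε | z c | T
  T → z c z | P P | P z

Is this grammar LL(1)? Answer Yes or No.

FIRST(U) = {ε, z}
FIRST(P) = {ε, z}
FIRST(T) = {ε, z}
FOLLOW(U) = {$}
FOLLOW(P) = {$, z}
FOLLOW(T) = {$, z}
Cell M[P, $] receives both P → ε and P → T — the grammar is not LL(1).

No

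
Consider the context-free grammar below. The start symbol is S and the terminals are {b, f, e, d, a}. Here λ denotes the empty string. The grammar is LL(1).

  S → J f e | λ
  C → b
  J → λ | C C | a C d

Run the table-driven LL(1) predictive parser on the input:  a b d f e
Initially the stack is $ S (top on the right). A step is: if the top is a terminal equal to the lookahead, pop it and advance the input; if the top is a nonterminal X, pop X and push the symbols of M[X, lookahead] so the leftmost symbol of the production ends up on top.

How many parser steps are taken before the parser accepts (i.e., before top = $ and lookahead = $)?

     Stack        Input        Action
  1  $ S          a b d f e $  expand S → J f e
  2  $ e f J      a b d f e $  expand J → a C d
  3  $ e f d C a  a b d f e $  match a
  4  $ e f d C    b d f e $    expand C → b
  5  $ e f d b    b d f e $    match b
  6  $ e f d      d f e $      match d
  7  $ e f        f e $        match f
  8  $ e          e $          match e
Accept reached after 8 steps.

8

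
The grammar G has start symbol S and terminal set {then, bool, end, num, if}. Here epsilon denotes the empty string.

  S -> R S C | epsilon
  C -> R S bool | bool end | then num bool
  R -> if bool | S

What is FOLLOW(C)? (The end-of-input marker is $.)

FIRST(S) = {epsilon, bool, if, then}  (via R S C)
FIRST(R) = {epsilon, bool, if, then}  (via S)
FIRST(C) = {bool, if, then}  (via R S bool)
FOLLOW(S) includes $ since S is the start symbol.
FOLLOW(R): in S->R S C, R is followed by S C with FIRST {bool, if, then}; in C->R S bool, R is followed by S bool with FIRST {bool, if, then}. Thus FOLLOW(R) = {bool, if, then}.
FOLLOW(S): in S->R S C, S is followed by C with FIRST {bool, if, then}; in C->R S bool, S is followed by bool with FIRST {bool}; in R->S, the suffix after S is empty, so FOLLOW(S) ⊇ FOLLOW(R) = {bool, if, then}. Thus FOLLOW(S) = {$, bool, if, then}.
FOLLOW(C): in S->R S C, the suffix after C is empty, so FOLLOW(C) ⊇ FOLLOW(S) = {$, bool, if, then}. Thus FOLLOW(C) = {$, bool, if, then}.

{$, bool, if, then}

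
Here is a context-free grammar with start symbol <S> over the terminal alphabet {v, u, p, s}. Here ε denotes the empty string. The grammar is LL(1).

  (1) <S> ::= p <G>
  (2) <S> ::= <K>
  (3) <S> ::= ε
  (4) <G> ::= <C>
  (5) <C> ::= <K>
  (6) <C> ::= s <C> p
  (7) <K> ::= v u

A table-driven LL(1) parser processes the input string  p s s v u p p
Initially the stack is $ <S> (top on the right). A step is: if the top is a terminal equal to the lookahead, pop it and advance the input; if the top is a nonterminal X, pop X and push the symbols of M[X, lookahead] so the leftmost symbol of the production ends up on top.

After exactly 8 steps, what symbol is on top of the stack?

step 1: stack=$ <S>  input=p s s v u p p $  — expand <S> ::= p <G>
step 2: stack=$ <G> p  input=p s s v u p p $  — match p
step 3: stack=$ <G>  input=s s v u p p $  — expand <G> ::= <C>
step 4: stack=$ <C>  input=s s v u p p $  — expand <C> ::= s <C> p
step 5: stack=$ p <C> s  input=s s v u p p $  — match s
step 6: stack=$ p <C>  input=s v u p p $  — expand <C> ::= s <C> p
step 7: stack=$ p p <C> s  input=s v u p p $  — match s
step 8: stack=$ p p <C>  input=v u p p $  — expand <C> ::= <K>
Stack after step 8: $ p p <K> (top = <K>).

<K>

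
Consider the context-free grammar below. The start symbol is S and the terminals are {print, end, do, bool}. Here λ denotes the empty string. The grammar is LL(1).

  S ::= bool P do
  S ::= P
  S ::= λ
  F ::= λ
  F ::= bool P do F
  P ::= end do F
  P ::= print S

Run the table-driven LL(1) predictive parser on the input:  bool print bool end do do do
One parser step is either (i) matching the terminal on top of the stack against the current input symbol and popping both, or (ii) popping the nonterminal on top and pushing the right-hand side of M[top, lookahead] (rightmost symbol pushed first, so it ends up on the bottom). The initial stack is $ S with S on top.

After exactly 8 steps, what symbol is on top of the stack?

step 1: stack=$ S  input=bool print bool end do do do $  — expand S ::= bool P do
step 2: stack=$ do P bool  input=bool print bool end do do do $  — match bool
step 3: stack=$ do P  input=print bool end do do do $  — expand P ::= print S
step 4: stack=$ do S print  input=print bool end do do do $  — match print
step 5: stack=$ do S  input=bool end do do do $  — expand S ::= bool P do
step 6: stack=$ do do P bool  input=bool end do do do $  — match bool
step 7: stack=$ do do P  input=end do do do $  — expand P ::= end do F
step 8: stack=$ do do F do end  input=end do do do $  — match end
Stack after step 8: $ do do F do (top = do).

do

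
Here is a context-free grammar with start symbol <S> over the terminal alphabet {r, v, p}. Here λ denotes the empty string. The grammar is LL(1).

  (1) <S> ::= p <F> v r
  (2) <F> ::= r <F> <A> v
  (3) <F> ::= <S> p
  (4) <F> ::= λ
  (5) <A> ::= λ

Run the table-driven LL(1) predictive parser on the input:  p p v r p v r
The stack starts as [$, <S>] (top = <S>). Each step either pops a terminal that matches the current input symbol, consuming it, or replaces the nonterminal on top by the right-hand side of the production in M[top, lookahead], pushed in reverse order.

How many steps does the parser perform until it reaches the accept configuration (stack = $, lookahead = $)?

step 1: stack=$ <S>  input=p p v r p v r $  — expand <S> ::= p <F> v r
step 2: stack=$ r v <F> p  input=p p v r p v r $  — match p
step 3: stack=$ r v <F>  input=p v r p v r $  — expand <F> ::= <S> p
step 4: stack=$ r v p <S>  input=p v r p v r $  — expand <S> ::= p <F> v r
step 5: stack=$ r v p r v <F> p  input=p v r p v r $  — match p
step 6: stack=$ r v p r v <F>  input=v r p v r $  — expand <F> ::= λ
step 7: stack=$ r v p r v  input=v r p v r $  — match v
step 8: stack=$ r v p r  input=r p v r $  — match r
step 9: stack=$ r v p  input=p v r $  — match p
step 10: stack=$ r v  input=v r $  — match v
step 11: stack=$ r  input=r $  — match r
Accept reached after 11 steps.

11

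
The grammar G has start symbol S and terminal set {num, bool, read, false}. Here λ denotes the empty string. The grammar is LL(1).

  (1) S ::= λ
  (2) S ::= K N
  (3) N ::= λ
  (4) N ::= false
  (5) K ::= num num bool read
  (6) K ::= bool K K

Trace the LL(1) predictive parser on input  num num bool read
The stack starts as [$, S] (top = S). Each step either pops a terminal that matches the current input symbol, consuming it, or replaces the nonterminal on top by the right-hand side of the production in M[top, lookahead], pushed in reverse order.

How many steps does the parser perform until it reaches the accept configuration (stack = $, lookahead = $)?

7

step 1: stack=$ S  input=num num bool read $  — expand S ::= K N
step 2: stack=$ N K  input=num num bool read $  — expand K ::= num num bool read
step 3: stack=$ N read bool num num  input=num num bool read $  — match num
step 4: stack=$ N read bool num  input=num bool read $  — match num
step 5: stack=$ N read bool  input=bool read $  — match bool
step 6: stack=$ N read  input=read $  — match read
step 7: stack=$ N  input=$  — expand N ::= λ
Accept reached after 7 steps.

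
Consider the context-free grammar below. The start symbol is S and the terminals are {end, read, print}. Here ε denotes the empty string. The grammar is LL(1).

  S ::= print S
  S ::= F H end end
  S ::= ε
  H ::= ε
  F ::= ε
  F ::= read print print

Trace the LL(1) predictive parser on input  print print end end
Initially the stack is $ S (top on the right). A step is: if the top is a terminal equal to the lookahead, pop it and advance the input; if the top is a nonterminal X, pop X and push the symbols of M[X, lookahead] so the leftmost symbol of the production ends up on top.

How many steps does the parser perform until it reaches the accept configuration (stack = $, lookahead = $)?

9

     Stack          Input                  Action
  1  $ S            print print end end $  expand S ::= print S
  2  $ S print      print print end end $  match print
  3  $ S            print end end $        expand S ::= print S
  4  $ S print      print end end $        match print
  5  $ S            end end $              expand S ::= F H end end
  6  $ end end H F  end end $              expand F ::= ε
  7  $ end end H    end end $              expand H ::= ε
  8  $ end end      end end $              match end
  9  $ end          end $                  match end
Accept reached after 9 steps.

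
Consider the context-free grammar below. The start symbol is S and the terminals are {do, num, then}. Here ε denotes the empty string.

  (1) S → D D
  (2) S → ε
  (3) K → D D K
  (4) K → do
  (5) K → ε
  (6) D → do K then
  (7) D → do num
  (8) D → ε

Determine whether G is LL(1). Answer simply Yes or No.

FIRST(S) = {ε, do}
FIRST(K) = {ε, do}
FIRST(D) = {ε, do}
FOLLOW(S) = {$}
FOLLOW(K) = {then}
FOLLOW(D) = {$, do, then}
Cell M[D, do] receives both D → do K then and D → do num and D → ε — the grammar is not LL(1).

No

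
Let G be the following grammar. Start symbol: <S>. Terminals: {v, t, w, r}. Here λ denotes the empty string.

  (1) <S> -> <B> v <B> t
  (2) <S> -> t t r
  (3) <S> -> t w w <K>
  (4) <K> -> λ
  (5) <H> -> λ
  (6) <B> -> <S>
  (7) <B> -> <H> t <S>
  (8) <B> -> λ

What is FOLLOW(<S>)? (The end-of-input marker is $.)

FIRST(<K>) = {λ}
FIRST(<H>) = {λ}
FIRST(<S>) = {t, v}  (via <B> v <B> t)
FIRST(<B>) = {λ, t, v}  (via <S>, <H> t <S>)
FOLLOW(<S>) includes $ since <S> is the start symbol.
FOLLOW(<H>): in <B>-><H> t <S>, <H> is followed by t <S> with FIRST {t}. Thus FOLLOW(<H>) = {t}.
FOLLOW(<B>): in <S>-><B> v <B> t (occurrence 1), <B> is followed by v <B> t with FIRST {v}; in <S>-><B> v <B> t (occurrence 2), <B> is followed by t with FIRST {t}. Thus FOLLOW(<B>) = {t, v}.
FOLLOW(<S>): in <B>-><S>, the suffix after <S> is empty, so FOLLOW(<S>) ⊇ FOLLOW(<B>) = {t, v}; in <B>-><H> t <S>, the suffix after <S> is empty, so FOLLOW(<S>) ⊇ FOLLOW(<B>) = {t, v}. Thus FOLLOW(<S>) = {$, t, v}.
FOLLOW(<K>): in <S>->t w w <K>, the suffix after <K> is empty, so FOLLOW(<K>) ⊇ FOLLOW(<S>) = {$, t, v}. Thus FOLLOW(<K>) = {$, t, v}.

{$, t, v}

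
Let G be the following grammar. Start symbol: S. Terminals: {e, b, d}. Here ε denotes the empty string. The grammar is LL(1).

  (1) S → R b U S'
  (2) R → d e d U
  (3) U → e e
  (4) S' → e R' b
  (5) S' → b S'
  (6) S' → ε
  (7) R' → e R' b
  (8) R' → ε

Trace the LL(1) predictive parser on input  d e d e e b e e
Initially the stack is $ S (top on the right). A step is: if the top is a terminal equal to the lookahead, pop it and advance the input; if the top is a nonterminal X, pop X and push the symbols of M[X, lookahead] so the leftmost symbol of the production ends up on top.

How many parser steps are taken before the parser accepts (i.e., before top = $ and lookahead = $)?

step 1: stack=$ S  input=d e d e e b e e $  — expand S → R b U S'
step 2: stack=$ S' U b R  input=d e d e e b e e $  — expand R → d e d U
step 3: stack=$ S' U b U d e d  input=d e d e e b e e $  — match d
step 4: stack=$ S' U b U d e  input=e d e e b e e $  — match e
step 5: stack=$ S' U b U d  input=d e e b e e $  — match d
step 6: stack=$ S' U b U  input=e e b e e $  — expand U → e e
step 7: stack=$ S' U b e e  input=e e b e e $  — match e
step 8: stack=$ S' U b e  input=e b e e $  — match e
step 9: stack=$ S' U b  input=b e e $  — match b
step 10: stack=$ S' U  input=e e $  — expand U → e e
step 11: stack=$ S' e e  input=e e $  — match e
step 12: stack=$ S' e  input=e $  — match e
step 13: stack=$ S'  input=$  — expand S' → ε
Accept reached after 13 steps.

13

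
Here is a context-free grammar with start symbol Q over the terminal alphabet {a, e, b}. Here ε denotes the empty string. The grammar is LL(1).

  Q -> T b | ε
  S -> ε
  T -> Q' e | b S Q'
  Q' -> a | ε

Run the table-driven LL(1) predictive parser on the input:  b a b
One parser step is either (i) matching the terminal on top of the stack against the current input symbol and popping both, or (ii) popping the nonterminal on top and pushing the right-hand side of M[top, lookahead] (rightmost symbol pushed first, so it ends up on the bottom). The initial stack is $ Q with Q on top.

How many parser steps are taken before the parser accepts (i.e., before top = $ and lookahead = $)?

step 1: stack=$ Q  input=b a b $  — expand Q -> T b
step 2: stack=$ b T  input=b a b $  — expand T -> b S Q'
step 3: stack=$ b Q' S b  input=b a b $  — match b
step 4: stack=$ b Q' S  input=a b $  — expand S -> ε
step 5: stack=$ b Q'  input=a b $  — expand Q' -> a
step 6: stack=$ b a  input=a b $  — match a
step 7: stack=$ b  input=b $  — match b
Accept reached after 7 steps.

7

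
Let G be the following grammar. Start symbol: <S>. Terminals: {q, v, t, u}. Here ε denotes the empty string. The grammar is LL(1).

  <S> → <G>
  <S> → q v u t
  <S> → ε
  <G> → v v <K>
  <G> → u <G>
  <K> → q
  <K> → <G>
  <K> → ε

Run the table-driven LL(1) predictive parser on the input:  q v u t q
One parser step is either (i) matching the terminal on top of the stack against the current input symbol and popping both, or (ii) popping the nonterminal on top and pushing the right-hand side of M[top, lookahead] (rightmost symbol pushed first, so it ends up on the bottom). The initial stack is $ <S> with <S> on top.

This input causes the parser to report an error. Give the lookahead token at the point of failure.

q

     Stack      Input        Action
  1  $ <S>      q v u t q $  expand <S> → q v u t
  2  $ t u v q  q v u t q $  match q
  3  $ t u v    v u t q $    match v
  4  $ t u      u t q $      match u
  5  $ t        t q $        match t
  6  $          q $          error: stack empty but input remains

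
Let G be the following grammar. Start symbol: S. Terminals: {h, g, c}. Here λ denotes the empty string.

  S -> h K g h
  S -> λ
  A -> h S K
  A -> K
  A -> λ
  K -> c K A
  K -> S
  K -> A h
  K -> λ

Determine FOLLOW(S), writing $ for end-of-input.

FIRST(S) = {λ, h}
FIRST(A) = {λ, c, h}  (via K)
FIRST(K) = {λ, c, h}  (via S, A h)
FOLLOW(S) includes $ since S is the start symbol.
FOLLOW(S): in A->h S K, S is followed by K with FIRST {λ, c, h}; in A->h S K, the suffix after S is nullable, so FOLLOW(S) ⊇ FOLLOW(A) = {c, g, h}; in K->S, the suffix after S is empty, so FOLLOW(S) ⊇ FOLLOW(K) = {c, g, h}. Thus FOLLOW(S) = {$, c, g, h}.
FOLLOW(A): in K->c K A, the suffix after A is empty, so FOLLOW(A) ⊇ FOLLOW(K) = {c, g, h}; in K->A h, A is followed by h with FIRST {h}. Thus FOLLOW(A) = {c, g, h}.
FOLLOW(K): in S->h K g h, K is followed by g h with FIRST {g}; in A->h S K, the suffix after K is empty, so FOLLOW(K) ⊇ FOLLOW(A) = {c, g, h}; in A->K, the suffix after K is empty, so FOLLOW(K) ⊇ FOLLOW(A) = {c, g, h}; in K->c K A, K is followed by A with FIRST {λ, c, h}; in K->c K A, the suffix after K is nullable (adds nothing new). Thus FOLLOW(K) = {c, g, h}.

{$, c, g, h}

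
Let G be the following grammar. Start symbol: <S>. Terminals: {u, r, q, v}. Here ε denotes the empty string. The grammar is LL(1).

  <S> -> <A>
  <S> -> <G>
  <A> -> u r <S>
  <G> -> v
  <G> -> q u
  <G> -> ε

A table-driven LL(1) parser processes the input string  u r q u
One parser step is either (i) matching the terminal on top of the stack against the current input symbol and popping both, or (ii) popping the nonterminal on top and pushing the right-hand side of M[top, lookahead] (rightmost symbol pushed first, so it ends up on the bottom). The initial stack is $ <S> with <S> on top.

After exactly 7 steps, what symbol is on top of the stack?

     Stack      Input      Action
  1  $ <S>      u r q u $  expand <S> -> <A>
  2  $ <A>      u r q u $  expand <A> -> u r <S>
  3  $ <S> r u  u r q u $  match u
  4  $ <S> r    r q u $    match r
  5  $ <S>      q u $      expand <S> -> <G>
  6  $ <G>      q u $      expand <G> -> q u
  7  $ u q      q u $      match q
Stack after step 7: $ u (top = u).

u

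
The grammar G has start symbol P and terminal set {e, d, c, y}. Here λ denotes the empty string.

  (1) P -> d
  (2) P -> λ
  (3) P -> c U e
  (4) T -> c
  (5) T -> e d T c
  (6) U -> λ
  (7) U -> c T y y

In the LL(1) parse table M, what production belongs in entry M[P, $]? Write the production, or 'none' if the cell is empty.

FIRST(P): from P->d we get {d}; from P->λ we get {λ}; from P->c U e we get {c}. So FIRST(P) = {λ, c, d}.
FIRST(T): from T->c we get {c}; from T->e d T c we get {e}. So FIRST(T) = {c, e}.
FIRST(U): from U->λ we get {λ}; from U->c T y y we get {c}. So FIRST(U) = {λ, c}.
FOLLOW(P) includes $ since P is the start symbol.
FOLLOW(P): P appears on no right-hand side. Thus FOLLOW(P) = {$}.
For P -> d: FIRST(d) = {d}, so it goes in M[P, t] for t ∈ {d}.
For P -> λ: FIRST(λ) = {λ}, so it goes in M[P, t] for t ∈ {}; since λ ∈ FIRST, also for every t ∈ FOLLOW(P) = {$}.
For P -> c U e: FIRST(c U e) = {c}, so it goes in M[P, t] for t ∈ {c}.

P -> λ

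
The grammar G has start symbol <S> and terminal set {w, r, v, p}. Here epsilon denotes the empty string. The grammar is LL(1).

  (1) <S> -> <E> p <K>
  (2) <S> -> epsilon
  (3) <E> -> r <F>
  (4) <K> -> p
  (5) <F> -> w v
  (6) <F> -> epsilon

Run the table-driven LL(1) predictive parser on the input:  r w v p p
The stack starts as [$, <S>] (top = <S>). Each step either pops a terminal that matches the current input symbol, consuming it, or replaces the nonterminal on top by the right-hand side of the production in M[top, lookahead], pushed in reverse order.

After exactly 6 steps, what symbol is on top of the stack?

p

step 1: stack=$ <S>  input=r w v p p $  — expand <S> -> <E> p <K>
step 2: stack=$ <K> p <E>  input=r w v p p $  — expand <E> -> r <F>
step 3: stack=$ <K> p <F> r  input=r w v p p $  — match r
step 4: stack=$ <K> p <F>  input=w v p p $  — expand <F> -> w v
step 5: stack=$ <K> p v w  input=w v p p $  — match w
step 6: stack=$ <K> p v  input=v p p $  — match v
Stack after step 6: $ <K> p (top = p).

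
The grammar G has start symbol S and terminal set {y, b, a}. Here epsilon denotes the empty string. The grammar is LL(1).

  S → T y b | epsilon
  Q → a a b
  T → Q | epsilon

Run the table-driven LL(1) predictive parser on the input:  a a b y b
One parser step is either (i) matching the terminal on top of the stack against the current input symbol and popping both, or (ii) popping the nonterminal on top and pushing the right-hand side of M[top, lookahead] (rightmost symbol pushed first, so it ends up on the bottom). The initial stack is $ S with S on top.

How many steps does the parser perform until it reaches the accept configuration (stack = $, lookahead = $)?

     Stack        Input        Action
  1  $ S          a a b y b $  expand S → T y b
  2  $ b y T      a a b y b $  expand T → Q
  3  $ b y Q      a a b y b $  expand Q → a a b
  4  $ b y b a a  a a b y b $  match a
  5  $ b y b a    a b y b $    match a
  6  $ b y b      b y b $      match b
  7  $ b y        y b $        match y
  8  $ b          b $          match b
Accept reached after 8 steps.

8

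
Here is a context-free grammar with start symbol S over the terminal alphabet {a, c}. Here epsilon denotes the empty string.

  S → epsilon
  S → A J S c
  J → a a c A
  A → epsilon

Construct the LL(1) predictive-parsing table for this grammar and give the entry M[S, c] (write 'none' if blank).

FIRST(J): from J→a a c A we get {a}. So FIRST(J) = {a}.
FIRST(A): from A→epsilon we get {epsilon}. So FIRST(A) = {epsilon}.
FIRST(S): from S→epsilon we get {epsilon}; from S→A J S c we get {a}. So FIRST(S) = {epsilon, a}.
FOLLOW(S) includes $ since S is the start symbol.
FOLLOW(S): in S→A J S c, S is followed by c with FIRST {c}. Thus FOLLOW(S) = {$, c}.
For S → epsilon: FIRST(epsilon) = {epsilon}, so it goes in M[S, t] for t ∈ {}; since epsilon ∈ FIRST, also for every t ∈ FOLLOW(S) = {$, c}.
For S → A J S c: FIRST(A J S c) = {a}, so it goes in M[S, t] for t ∈ {a}.

S → epsilon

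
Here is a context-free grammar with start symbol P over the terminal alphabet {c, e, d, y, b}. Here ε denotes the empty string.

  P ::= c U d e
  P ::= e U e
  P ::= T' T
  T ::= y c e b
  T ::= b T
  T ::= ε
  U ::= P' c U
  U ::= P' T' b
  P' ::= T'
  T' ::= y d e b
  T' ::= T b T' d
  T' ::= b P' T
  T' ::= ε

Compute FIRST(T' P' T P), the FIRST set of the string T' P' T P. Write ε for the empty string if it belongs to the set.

FIRST(T): from T::=y c e b we get {y}; from T::=b T we get {b}; from T::=ε we get {ε}. So FIRST(T) = {ε, b, y}.
FIRST(T'): from T'::=y d e b we get {y}; from T'::=T b T' d we get {b, y}; from T'::=b P' T we get {b}; from T'::=ε we get {ε}. So FIRST(T') = {ε, b, y}.
FIRST(P): from P::=c U d e we get {c}; from P::=e U e we get {e}; from P::=T' T we get {ε, b, y}. So FIRST(P) = {ε, b, c, e, y}.
FIRST(P'): from P'::=T' we get {ε, b, y}. So FIRST(P') = {ε, b, y}.
FIRST(U): from U::=P' c U we get {b, c, y}; from U::=P' T' b we get {b, y}. So FIRST(U) = {b, c, y}.
FIRST(T' P' T P): take FIRST of each symbol in turn, carrying on past any symbol whose FIRST contains ε; result {ε, b, c, e, y}.

{ε, b, c, e, y}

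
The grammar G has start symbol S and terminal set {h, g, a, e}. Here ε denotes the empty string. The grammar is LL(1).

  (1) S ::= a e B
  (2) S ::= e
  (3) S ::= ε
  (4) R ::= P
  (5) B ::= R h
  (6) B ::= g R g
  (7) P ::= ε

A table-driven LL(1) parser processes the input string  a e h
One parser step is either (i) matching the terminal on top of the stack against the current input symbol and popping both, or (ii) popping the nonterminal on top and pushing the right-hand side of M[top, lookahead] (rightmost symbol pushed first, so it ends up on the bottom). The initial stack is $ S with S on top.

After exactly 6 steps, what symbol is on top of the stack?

step 1: stack=$ S  input=a e h $  — expand S ::= a e B
step 2: stack=$ B e a  input=a e h $  — match a
step 3: stack=$ B e  input=e h $  — match e
step 4: stack=$ B  input=h $  — expand B ::= R h
step 5: stack=$ h R  input=h $  — expand R ::= P
step 6: stack=$ h P  input=h $  — expand P ::= ε
Stack after step 6: $ h (top = h).

h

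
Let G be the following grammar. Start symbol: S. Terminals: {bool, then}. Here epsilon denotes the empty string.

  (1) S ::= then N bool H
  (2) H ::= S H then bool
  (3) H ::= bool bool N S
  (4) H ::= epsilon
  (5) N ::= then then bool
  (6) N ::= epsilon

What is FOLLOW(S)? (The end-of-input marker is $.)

FIRST(S) = {then}
FIRST(N) = {epsilon, then}
FIRST(H) = {epsilon, bool, then}  (via S H then bool)
FOLLOW(S) includes $ since S is the start symbol.
FOLLOW(N): in S::=then N bool H, N is followed by bool H with FIRST {bool}; in H::=bool bool N S, N is followed by S with FIRST {then}. Thus FOLLOW(N) = {bool, then}.
FOLLOW(S): in H::=S H then bool, S is followed by H then bool with FIRST {bool, then}; in H::=bool bool N S, the suffix after S is empty, so FOLLOW(S) ⊇ FOLLOW(H) = {$, bool, then}. Thus FOLLOW(S) = {$, bool, then}.
FOLLOW(H): in S::=then N bool H, the suffix after H is empty, so FOLLOW(H) ⊇ FOLLOW(S) = {$, bool, then}; in H::=S H then bool, H is followed by then bool with FIRST {then}. Thus FOLLOW(H) = {$, bool, then}.

{$, bool, then}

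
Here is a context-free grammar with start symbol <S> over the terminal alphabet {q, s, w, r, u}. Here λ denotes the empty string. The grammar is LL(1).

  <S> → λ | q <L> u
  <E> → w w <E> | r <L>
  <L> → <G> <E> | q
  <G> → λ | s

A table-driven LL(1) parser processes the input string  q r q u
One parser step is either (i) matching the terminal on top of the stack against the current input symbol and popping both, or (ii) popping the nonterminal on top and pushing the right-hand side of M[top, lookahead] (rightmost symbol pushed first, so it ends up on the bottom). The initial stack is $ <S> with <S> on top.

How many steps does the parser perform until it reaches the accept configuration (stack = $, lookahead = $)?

9

     Stack        Input      Action
  1  $ <S>        q r q u $  expand <S> → q <L> u
  2  $ u <L> q    q r q u $  match q
  3  $ u <L>      r q u $    expand <L> → <G> <E>
  4  $ u <E> <G>  r q u $    expand <G> → λ
  5  $ u <E>      r q u $    expand <E> → r <L>
  6  $ u <L> r    r q u $    match r
  7  $ u <L>      q u $      expand <L> → q
  8  $ u q        q u $      match q
  9  $ u          u $        match u
Accept reached after 9 steps.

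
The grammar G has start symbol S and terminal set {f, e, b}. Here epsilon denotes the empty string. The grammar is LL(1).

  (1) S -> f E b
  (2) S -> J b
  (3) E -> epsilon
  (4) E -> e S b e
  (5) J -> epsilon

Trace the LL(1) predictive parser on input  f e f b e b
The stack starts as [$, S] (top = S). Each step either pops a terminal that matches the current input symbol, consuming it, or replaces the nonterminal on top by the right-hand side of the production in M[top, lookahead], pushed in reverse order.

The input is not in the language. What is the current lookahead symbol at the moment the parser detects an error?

step 1: stack=$ S  input=f e f b e b $  — expand S -> f E b
step 2: stack=$ b E f  input=f e f b e b $  — match f
step 3: stack=$ b E  input=e f b e b $  — expand E -> e S b e
step 4: stack=$ b e b S e  input=e f b e b $  — match e
step 5: stack=$ b e b S  input=f b e b $  — expand S -> f E b
step 6: stack=$ b e b b E f  input=f b e b $  — match f
step 7: stack=$ b e b b E  input=b e b $  — expand E -> epsilon
step 8: stack=$ b e b b  input=b e b $  — match b
step 9: stack=$ b e b  input=e b $  — error: top is terminal b but lookahead is e

e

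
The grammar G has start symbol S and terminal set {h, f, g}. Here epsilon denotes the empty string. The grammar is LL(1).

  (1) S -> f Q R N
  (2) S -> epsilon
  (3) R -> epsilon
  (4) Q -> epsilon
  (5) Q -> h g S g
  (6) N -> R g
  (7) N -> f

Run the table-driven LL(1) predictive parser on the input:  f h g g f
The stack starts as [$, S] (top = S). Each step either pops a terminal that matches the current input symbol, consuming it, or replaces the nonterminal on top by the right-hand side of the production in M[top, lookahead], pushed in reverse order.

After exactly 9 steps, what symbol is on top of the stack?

step 1: stack=$ S  input=f h g g f $  — expand S -> f Q R N
step 2: stack=$ N R Q f  input=f h g g f $  — match f
step 3: stack=$ N R Q  input=h g g f $  — expand Q -> h g S g
step 4: stack=$ N R g S g h  input=h g g f $  — match h
step 5: stack=$ N R g S g  input=g g f $  — match g
step 6: stack=$ N R g S  input=g f $  — expand S -> epsilon
step 7: stack=$ N R g  input=g f $  — match g
step 8: stack=$ N R  input=f $  — expand R -> epsilon
step 9: stack=$ N  input=f $  — expand N -> f
Stack after step 9: $ f (top = f).

f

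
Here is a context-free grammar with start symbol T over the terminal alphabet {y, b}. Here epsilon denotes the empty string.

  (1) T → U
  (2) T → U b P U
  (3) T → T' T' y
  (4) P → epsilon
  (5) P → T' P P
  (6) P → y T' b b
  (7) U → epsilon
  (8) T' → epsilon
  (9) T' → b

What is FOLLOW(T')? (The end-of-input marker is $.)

FIRST(U) = {epsilon}
FIRST(T') = {epsilon, b}
FIRST(T) = {epsilon, b, y}  (via U, U b P U, T' T' y)
FIRST(P) = {epsilon, b, y}  (via T' P P)
FOLLOW(T) includes $ since T is the start symbol.
FOLLOW(T): T appears on no right-hand side. Thus FOLLOW(T) = {$}.
FOLLOW(P): in T→U b P U, P is followed by U with FIRST {epsilon}; in T→U b P U, the suffix after P is nullable, so FOLLOW(P) ⊇ FOLLOW(T) = {$}; in P→T' P P (occurrence 1), P is followed by P with FIRST {epsilon, b, y}; in P→T' P P (occurrence 1), the suffix after P is nullable (adds nothing new); in P→T' P P (occurrence 2), the suffix after P is empty (adds nothing new). Thus FOLLOW(P) = {$, b, y}.
FOLLOW(U): in T→U, the suffix after U is empty, so FOLLOW(U) ⊇ FOLLOW(T) = {$}; in T→U b P U (occurrence 1), U is followed by b P U with FIRST {b}; in T→U b P U (occurrence 2), the suffix after U is empty, so FOLLOW(U) ⊇ FOLLOW(T) = {$}. Thus FOLLOW(U) = {$, b}.
FOLLOW(T'): in T→T' T' y (occurrence 1), T' is followed by T' y with FIRST {b, y}; in T→T' T' y (occurrence 2), T' is followed by y with FIRST {y}; in P→T' P P, T' is followed by P P with FIRST {epsilon, b, y}; in P→T' P P, the suffix after T' is nullable, so FOLLOW(T') ⊇ FOLLOW(P) = {$, b, y}; in P→y T' b b, T' is followed by b b with FIRST {b}. Thus FOLLOW(T') = {$, b, y}.

{$, b, y}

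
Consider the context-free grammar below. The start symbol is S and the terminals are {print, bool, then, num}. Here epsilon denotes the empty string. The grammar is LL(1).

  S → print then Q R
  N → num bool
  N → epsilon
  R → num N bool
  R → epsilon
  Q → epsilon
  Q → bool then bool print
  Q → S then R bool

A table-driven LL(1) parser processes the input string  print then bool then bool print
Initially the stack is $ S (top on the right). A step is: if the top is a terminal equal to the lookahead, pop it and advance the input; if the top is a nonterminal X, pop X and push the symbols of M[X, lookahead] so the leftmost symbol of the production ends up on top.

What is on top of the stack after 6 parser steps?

bool

step 1: stack=$ S  input=print then bool then bool print $  — expand S → print then Q R
step 2: stack=$ R Q then print  input=print then bool then bool print $  — match print
step 3: stack=$ R Q then  input=then bool then bool print $  — match then
step 4: stack=$ R Q  input=bool then bool print $  — expand Q → bool then bool print
step 5: stack=$ R print bool then bool  input=bool then bool print $  — match bool
step 6: stack=$ R print bool then  input=then bool print $  — match then
Stack after step 6: $ R print bool (top = bool).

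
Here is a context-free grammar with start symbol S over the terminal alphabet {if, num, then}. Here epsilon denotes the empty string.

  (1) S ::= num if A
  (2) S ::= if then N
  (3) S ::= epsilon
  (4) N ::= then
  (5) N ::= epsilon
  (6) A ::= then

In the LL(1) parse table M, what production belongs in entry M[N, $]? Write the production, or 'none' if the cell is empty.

FIRST(S) = {epsilon, if, num}
FIRST(N) = {epsilon, then}
FIRST(A) = {then}
FOLLOW(S) includes $ since S is the start symbol.
FOLLOW(S): S appears on no right-hand side. Thus FOLLOW(S) = {$}.
FOLLOW(N): in S::=if then N, the suffix after N is empty, so FOLLOW(N) ⊇ FOLLOW(S) = {$}. Thus FOLLOW(N) = {$}.
For N ::= then: FIRST(then) = {then}, so it goes in M[N, t] for t ∈ {then}.
For N ::= epsilon: FIRST(epsilon) = {epsilon}, so it goes in M[N, t] for t ∈ {}; since epsilon ∈ FIRST, also for every t ∈ FOLLOW(N) = {$}.

N ::= epsilon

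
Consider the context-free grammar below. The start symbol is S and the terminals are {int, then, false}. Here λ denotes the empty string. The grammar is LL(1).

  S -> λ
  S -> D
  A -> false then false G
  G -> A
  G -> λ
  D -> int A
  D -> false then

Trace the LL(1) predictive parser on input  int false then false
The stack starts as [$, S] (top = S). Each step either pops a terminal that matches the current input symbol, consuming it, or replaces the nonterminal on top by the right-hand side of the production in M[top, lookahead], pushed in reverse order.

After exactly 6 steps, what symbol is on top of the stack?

step 1: stack=$ S  input=int false then false $  — expand S -> D
step 2: stack=$ D  input=int false then false $  — expand D -> int A
step 3: stack=$ A int  input=int false then false $  — match int
step 4: stack=$ A  input=false then false $  — expand A -> false then false G
step 5: stack=$ G false then false  input=false then false $  — match false
step 6: stack=$ G false then  input=then false $  — match then
Stack after step 6: $ G false (top = false).

false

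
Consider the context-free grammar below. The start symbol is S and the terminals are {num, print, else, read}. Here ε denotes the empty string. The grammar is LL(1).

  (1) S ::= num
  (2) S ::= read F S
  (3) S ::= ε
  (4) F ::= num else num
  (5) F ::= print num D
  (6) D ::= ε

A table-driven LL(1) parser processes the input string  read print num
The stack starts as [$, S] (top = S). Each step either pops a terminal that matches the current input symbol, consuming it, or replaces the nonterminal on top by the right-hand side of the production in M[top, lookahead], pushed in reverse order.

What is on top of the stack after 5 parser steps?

step 1: stack=$ S  input=read print num $  — expand S ::= read F S
step 2: stack=$ S F read  input=read print num $  — match read
step 3: stack=$ S F  input=print num $  — expand F ::= print num D
step 4: stack=$ S D num print  input=print num $  — match print
step 5: stack=$ S D num  input=num $  — match num
Stack after step 5: $ S D (top = D).

D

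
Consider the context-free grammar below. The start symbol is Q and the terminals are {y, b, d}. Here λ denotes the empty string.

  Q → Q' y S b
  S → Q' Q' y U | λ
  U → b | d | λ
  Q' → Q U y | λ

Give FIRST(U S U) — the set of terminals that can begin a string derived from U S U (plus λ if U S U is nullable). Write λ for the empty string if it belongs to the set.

{λ, b, d, y}

FIRST(U) = {λ, b, d}
FIRST(Q) = {y}  (via Q' y S b)
FIRST(Q') = {λ, y}  (via Q U y)
FIRST(S) = {λ, y}  (via Q' Q' y U)
FIRST(U S U): take FIRST of each symbol in turn, carrying on past any symbol whose FIRST contains λ; result {λ, b, d, y}.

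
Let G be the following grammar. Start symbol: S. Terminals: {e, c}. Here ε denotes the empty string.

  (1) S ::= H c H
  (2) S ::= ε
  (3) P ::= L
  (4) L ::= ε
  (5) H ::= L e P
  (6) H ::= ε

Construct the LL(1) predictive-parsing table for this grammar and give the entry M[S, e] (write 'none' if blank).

FIRST(L): from L::=ε we get {ε}. So FIRST(L) = {ε}.
FIRST(P): from P::=L we get {ε}. So FIRST(P) = {ε}.
FIRST(H): from H::=L e P we get {e}; from H::=ε we get {ε}. So FIRST(H) = {ε, e}.
FIRST(S): from S::=H c H we get {c, e}; from S::=ε we get {ε}. So FIRST(S) = {ε, c, e}.
FOLLOW(S) includes $ since S is the start symbol.
FOLLOW(S): S appears on no right-hand side. Thus FOLLOW(S) = {$}.
For S ::= H c H: FIRST(H c H) = {c, e}, so it goes in M[S, t] for t ∈ {c, e}.
For S ::= ε: FIRST(ε) = {ε}, so it goes in M[S, t] for t ∈ {}; since ε ∈ FIRST, also for every t ∈ FOLLOW(S) = {$}.

S ::= H c H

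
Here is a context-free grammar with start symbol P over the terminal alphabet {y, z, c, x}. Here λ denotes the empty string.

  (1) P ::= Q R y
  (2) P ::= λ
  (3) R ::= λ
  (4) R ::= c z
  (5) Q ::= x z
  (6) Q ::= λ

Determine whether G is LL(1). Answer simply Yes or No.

Yes

FIRST(P) = {λ, c, x, y}
FIRST(R) = {λ, c}
FIRST(Q) = {λ, x}
FOLLOW(P) = {$}
FOLLOW(R) = {y}
FOLLOW(Q) = {c, y}
Each cell of M receives at most one production.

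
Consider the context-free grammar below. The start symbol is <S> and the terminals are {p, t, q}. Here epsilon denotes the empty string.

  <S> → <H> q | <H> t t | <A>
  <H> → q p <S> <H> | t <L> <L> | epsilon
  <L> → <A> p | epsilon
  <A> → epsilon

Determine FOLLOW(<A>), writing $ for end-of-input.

{$, p, q, t}

FIRST(<H>) = {epsilon, q, t}
FIRST(<A>) = {epsilon}
FIRST(<S>) = {epsilon, q, t}  (via <H> q, <H> t t, <A>)
FIRST(<L>) = {epsilon, p}  (via <A> p)
FOLLOW(<S>) includes $ since <S> is the start symbol.
FOLLOW(<H>): in <S>→<H> q, <H> is followed by q with FIRST {q}; in <S>→<H> t t, <H> is followed by t t with FIRST {t}; in <H>→q p <S> <H>, the suffix after <H> is empty (adds nothing new). Thus FOLLOW(<H>) = {q, t}.
FOLLOW(<S>): in <H>→q p <S> <H>, <S> is followed by <H> with FIRST {epsilon, q, t}; in <H>→q p <S> <H>, the suffix after <S> is nullable, so FOLLOW(<S>) ⊇ FOLLOW(<H>) = {q, t}. Thus FOLLOW(<S>) = {$, q, t}.
FOLLOW(<L>): in <H>→t <L> <L> (occurrence 1), <L> is followed by <L> with FIRST {epsilon, p}; in <H>→t <L> <L> (occurrence 1), the suffix after <L> is nullable, so FOLLOW(<L>) ⊇ FOLLOW(<H>) = {q, t}; in <H>→t <L> <L> (occurrence 2), the suffix after <L> is empty, so FOLLOW(<L>) ⊇ FOLLOW(<H>) = {q, t}. Thus FOLLOW(<L>) = {p, q, t}.
FOLLOW(<A>): in <S>→<A>, the suffix after <A> is empty, so FOLLOW(<A>) ⊇ FOLLOW(<S>) = {$, q, t}; in <L>→<A> p, <A> is followed by p with FIRST {p}. Thus FOLLOW(<A>) = {$, p, q, t}.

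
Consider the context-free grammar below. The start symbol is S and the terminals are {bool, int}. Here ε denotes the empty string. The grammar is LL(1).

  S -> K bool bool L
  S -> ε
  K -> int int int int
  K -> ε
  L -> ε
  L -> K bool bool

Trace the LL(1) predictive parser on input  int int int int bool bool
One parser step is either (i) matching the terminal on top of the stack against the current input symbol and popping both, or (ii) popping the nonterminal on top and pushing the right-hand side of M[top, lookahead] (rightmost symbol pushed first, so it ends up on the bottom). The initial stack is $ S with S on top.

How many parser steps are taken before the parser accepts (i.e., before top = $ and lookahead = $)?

     Stack                          Input                        Action
  1  $ S                            int int int int bool bool $  expand S -> K bool bool L
  2  $ L bool bool K                int int int int bool bool $  expand K -> int int int int
  3  $ L bool bool int int int int  int int int int bool bool $  match int
  4  $ L bool bool int int int      int int int bool bool $      match int
  5  $ L bool bool int int          int int bool bool $          match int
  6  $ L bool bool int              int bool bool $              match int
  7  $ L bool bool                  bool bool $                  match bool
  8  $ L bool                       bool $                       match bool
  9  $ L                            $                            expand L -> ε
Accept reached after 9 steps.

9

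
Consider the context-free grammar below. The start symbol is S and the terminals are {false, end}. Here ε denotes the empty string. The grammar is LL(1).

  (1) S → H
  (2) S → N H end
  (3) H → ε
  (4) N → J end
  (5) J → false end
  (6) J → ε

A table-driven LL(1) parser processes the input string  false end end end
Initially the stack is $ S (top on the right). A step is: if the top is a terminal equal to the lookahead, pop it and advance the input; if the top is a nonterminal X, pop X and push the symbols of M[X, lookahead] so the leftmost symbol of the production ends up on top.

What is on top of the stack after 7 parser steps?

end

     Stack                  Input                Action
  1  $ S                    false end end end $  expand S → N H end
  2  $ end H N              false end end end $  expand N → J end
  3  $ end H end J          false end end end $  expand J → false end
  4  $ end H end end false  false end end end $  match false
  5  $ end H end end        end end end $        match end
  6  $ end H end            end end $            match end
  7  $ end H                end $                expand H → ε
Stack after step 7: $ end (top = end).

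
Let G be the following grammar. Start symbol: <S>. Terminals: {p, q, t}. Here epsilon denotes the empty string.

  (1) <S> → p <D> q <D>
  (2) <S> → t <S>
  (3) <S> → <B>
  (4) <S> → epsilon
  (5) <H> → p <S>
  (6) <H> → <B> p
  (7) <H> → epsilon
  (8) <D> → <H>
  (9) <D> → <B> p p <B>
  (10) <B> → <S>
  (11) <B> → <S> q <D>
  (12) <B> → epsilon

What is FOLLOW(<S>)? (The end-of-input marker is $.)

{$, p, q}

FIRST(<S>): from <S>→p <D> q <D> we get {p}; from <S>→t <S> we get {t}; from <S>→<B> we get {epsilon, p, q, t}; from <S>→epsilon we get {epsilon}. So FIRST(<S>) = {epsilon, p, q, t}.
FIRST(<B>): from <B>→<S> we get {epsilon, p, q, t}; from <B>→<S> q <D> we get {p, q, t}; from <B>→epsilon we get {epsilon}. So FIRST(<B>) = {epsilon, p, q, t}.
FIRST(<H>): from <H>→p <S> we get {p}; from <H>→<B> p we get {p, q, t}; from <H>→epsilon we get {epsilon}. So FIRST(<H>) = {epsilon, p, q, t}.
FIRST(<D>): from <D>→<H> we get {epsilon, p, q, t}; from <D>→<B> p p <B> we get {p, q, t}. So FIRST(<D>) = {epsilon, p, q, t}.
FOLLOW(<S>) includes $ since <S> is the start symbol.
FOLLOW(<S>): in <S>→t <S>, the suffix after <S> is empty (adds nothing new); in <H>→p <S>, the suffix after <S> is empty, so FOLLOW(<S>) ⊇ FOLLOW(<H>) = {$, p, q}; in <B>→<S>, the suffix after <S> is empty, so FOLLOW(<S>) ⊇ FOLLOW(<B>) = {$, p, q}; in <B>→<S> q <D>, <S> is followed by q <D> with FIRST {q}. Thus FOLLOW(<S>) = {$, p, q}.
FOLLOW(<H>): in <D>→<H>, the suffix after <H> is empty, so FOLLOW(<H>) ⊇ FOLLOW(<D>) = {$, p, q}. Thus FOLLOW(<H>) = {$, p, q}.
FOLLOW(<D>): in <S>→p <D> q <D> (occurrence 1), <D> is followed by q <D> with FIRST {q}; in <S>→p <D> q <D> (occurrence 2), the suffix after <D> is empty, so FOLLOW(<D>) ⊇ FOLLOW(<S>) = {$, p, q}; in <B>→<S> q <D>, the suffix after <D> is empty, so FOLLOW(<D>) ⊇ FOLLOW(<B>) = {$, p, q}. Thus FOLLOW(<D>) = {$, p, q}.
FOLLOW(<B>): in <S>→<B>, the suffix after <B> is empty, so FOLLOW(<B>) ⊇ FOLLOW(<S>) = {$, p, q}; in <H>→<B> p, <B> is followed by p with FIRST {p}; in <D>→<B> p p <B> (occurrence 1), <B> is followed by p p <B> with FIRST {p}; in <D>→<B> p p <B> (occurrence 2), the suffix after <B> is empty, so FOLLOW(<B>) ⊇ FOLLOW(<D>) = {$, p, q}. Thus FOLLOW(<B>) = {$, p, q}.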